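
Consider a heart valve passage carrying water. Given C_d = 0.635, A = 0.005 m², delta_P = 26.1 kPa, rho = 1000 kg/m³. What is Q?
Formula: Q = C_d A \sqrt{\frac{2 \Delta P}{\rho}}
Q = 0.635·0.005·√(2·(26.1·1000)/1000)·1000 = 22.94 L/s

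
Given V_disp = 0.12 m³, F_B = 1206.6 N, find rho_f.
Formula: F_B = \rho_f g V_{disp}
Substituting knowns: 1206.6 = rho_f·9.81·0.12
Solving for rho_f: rho_f = 1206.6/(9.81·0.12) = 1025 kg/m³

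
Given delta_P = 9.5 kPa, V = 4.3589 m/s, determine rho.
Formula: V = \sqrt{\frac{2 \Delta P}{\rho}}
Substituting knowns: 4.3589 = √(2·(9.5·1000)/rho)
Solving for rho: rho = 2·(9.5·1000)/4.3589² = 1000 kg/m³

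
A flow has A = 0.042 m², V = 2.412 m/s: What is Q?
Formula: Q = A V
Q = 0.042·2.412·1000 = 101.3 L/s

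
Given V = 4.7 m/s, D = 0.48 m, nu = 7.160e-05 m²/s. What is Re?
Formula: Re = \frac{V D}{\nu}
Re = 4.7·0.48/7.160e-05 = 31508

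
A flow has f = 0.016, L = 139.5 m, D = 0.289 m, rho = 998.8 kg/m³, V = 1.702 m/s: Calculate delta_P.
Formula: \Delta P = f \frac{L}{D} \frac{\rho V^2}{2}
delta_P = 0.016·(139.5/0.289)·0.5·998.8·1.702²/1000 = 11.17 kPa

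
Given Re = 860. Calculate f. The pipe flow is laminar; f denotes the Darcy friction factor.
Formula: f = \frac{64}{Re}
f = 64/860 = 0.07442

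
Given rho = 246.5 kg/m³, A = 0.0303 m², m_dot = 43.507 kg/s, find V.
Formula: \dot{m} = \rho A V
Substituting knowns: 43.507 = 246.5·0.0303·V
Solving for V: V = 43.507/(246.5·0.0303) = 5.825 m/s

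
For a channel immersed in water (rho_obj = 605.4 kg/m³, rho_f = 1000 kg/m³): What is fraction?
Formula: f_{sub} = \frac{\rho_{obj}}{\rho_f}
fraction = 605.4/1000 = 0.6054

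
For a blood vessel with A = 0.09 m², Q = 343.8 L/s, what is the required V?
Formula: Q = A V
Substituting knowns: 343.8 = 0.09·V·1000
Solving for V: V = (343.8/1000)/0.09 = 3.82 m/s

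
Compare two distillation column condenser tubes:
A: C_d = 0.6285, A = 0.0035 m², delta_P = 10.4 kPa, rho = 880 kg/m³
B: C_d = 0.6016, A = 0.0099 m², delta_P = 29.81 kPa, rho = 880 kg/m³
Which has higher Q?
Q(A) = 10.69 L/s, Q(B) = 49.02 L/s. Answer: B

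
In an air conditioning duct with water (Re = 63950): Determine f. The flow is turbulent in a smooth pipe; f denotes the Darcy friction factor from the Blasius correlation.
Formula: f = \frac{0.316}{Re^{0.25}}
f = 0.316/63950^0.25 = 0.01987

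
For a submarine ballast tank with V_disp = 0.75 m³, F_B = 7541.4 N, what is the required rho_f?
Formula: F_B = \rho_f g V_{disp}
Substituting knowns: 7541.4 = rho_f·9.81·0.75
Solving for rho_f: rho_f = 7541.4/(9.81·0.75) = 1025 kg/m³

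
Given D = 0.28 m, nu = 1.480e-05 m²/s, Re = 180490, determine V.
Formula: Re = \frac{V D}{\nu}
Substituting knowns: 180490 = V·0.28/1.480e-05
Solving for V: V = 180490·1.480e-05/0.28 = 9.54 m/s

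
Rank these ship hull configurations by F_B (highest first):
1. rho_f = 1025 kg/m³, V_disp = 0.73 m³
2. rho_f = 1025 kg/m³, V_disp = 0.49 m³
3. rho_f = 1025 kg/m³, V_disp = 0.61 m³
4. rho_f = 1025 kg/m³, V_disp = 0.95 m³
Case 1: F_B = 7340 N
Case 2: F_B = 4927 N
Case 3: F_B = 6134 N
Case 4: F_B = 9552 N
Ranking (highest first): 4, 1, 3, 2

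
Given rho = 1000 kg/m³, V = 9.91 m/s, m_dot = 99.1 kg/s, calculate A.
Formula: \dot{m} = \rho A V
Substituting knowns: 99.1 = 1000·A·9.91
Solving for A: A = 99.1/(1000·9.91) = 0.01 m²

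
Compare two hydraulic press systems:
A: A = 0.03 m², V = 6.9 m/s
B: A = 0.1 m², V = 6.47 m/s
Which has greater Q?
Q(A) = 207 L/s, Q(B) = 647 L/s. Answer: B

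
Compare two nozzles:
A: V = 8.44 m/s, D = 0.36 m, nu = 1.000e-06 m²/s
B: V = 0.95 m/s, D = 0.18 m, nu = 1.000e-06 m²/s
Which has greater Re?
Re(A) = 3.038e+06, Re(B) = 171000. Answer: A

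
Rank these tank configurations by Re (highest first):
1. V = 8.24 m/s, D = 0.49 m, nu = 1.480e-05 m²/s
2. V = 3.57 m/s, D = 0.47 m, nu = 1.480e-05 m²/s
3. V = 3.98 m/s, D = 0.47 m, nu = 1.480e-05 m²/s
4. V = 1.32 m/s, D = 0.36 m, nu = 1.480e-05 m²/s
Case 1: Re = 272811
Case 2: Re = 113372
Case 3: Re = 126392
Case 4: Re = 32108
Ranking (highest first): 1, 3, 2, 4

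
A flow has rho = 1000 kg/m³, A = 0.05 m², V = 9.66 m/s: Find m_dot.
Formula: \dot{m} = \rho A V
m_dot = 1000·0.05·9.66 = 483 kg/s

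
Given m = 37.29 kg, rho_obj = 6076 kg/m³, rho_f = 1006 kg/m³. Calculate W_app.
Formula: W_{app} = mg\left(1 - \frac{\rho_f}{\rho_{obj}}\right)
W_app = 37.29·9.81·(1 − 1006/6076) = 305.2 N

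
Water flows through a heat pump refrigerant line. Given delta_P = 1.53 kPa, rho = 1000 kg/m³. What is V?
Formula: V = \sqrt{\frac{2 \Delta P}{\rho}}
V = √(2·(1.53·1000)/1000) = 1.749 m/s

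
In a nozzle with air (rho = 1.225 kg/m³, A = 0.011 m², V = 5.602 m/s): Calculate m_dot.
Formula: \dot{m} = \rho A V
m_dot = 1.225·0.011·5.602 = 0.07549 kg/s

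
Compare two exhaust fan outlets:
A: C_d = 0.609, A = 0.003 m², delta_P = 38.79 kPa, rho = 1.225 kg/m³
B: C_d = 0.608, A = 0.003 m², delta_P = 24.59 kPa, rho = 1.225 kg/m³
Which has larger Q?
Q(A) = 459.8 L/s, Q(B) = 365.5 L/s. Answer: A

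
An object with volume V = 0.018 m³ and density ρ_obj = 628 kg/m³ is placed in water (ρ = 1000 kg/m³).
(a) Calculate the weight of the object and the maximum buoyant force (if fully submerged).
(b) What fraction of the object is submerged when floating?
(a) W=rho_obj*g*V=628*9.81*0.018=110.9 N; F_B(max)=rho*g*V=1000*9.81*0.018=176.6 N
(b) Floating fraction=rho_obj/rho=628/1000=0.628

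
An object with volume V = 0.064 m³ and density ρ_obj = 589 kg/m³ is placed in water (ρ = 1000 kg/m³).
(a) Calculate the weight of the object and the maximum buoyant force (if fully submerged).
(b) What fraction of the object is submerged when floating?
(a) W=rho_obj*g*V=589*9.81*0.064=369.8 N; F_B(max)=rho*g*V=1000*9.81*0.064=627.8 N
(b) Floating fraction=rho_obj/rho=589/1000=0.589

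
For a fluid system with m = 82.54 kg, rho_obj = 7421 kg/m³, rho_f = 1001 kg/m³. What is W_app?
Formula: W_{app} = mg\left(1 - \frac{\rho_f}{\rho_{obj}}\right)
W_app = 82.54·9.81·(1 − 1001/7421) = 700.5 N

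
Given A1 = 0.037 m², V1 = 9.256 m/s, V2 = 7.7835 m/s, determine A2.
Formula: V_2 = \frac{A_1 V_1}{A_2}
Substituting knowns: 7.7835 = 0.037·9.256/A2
Solving for A2: A2 = 0.037·9.256/7.7835 = 0.044 m²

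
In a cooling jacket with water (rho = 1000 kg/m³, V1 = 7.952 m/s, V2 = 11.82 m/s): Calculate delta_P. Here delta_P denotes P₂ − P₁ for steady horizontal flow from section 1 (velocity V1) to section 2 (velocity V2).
Formula: \Delta P = \frac{1}{2} \rho (V_1^2 - V_2^2)
delta_P = 0.5·1000·(7.952² − 11.82²)/1000 = -38.24 kPa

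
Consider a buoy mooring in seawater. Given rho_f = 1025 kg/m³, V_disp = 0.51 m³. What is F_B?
Formula: F_B = \rho_f g V_{disp}
F_B = 1025·9.81·0.51 = 5128 N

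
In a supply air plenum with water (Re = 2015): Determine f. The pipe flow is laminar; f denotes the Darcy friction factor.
Formula: f = \frac{64}{Re}
f = 64/2015 = 0.03176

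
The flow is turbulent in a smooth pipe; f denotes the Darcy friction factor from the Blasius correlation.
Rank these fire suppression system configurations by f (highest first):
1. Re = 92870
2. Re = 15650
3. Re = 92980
Case 1: f = 0.0181
Case 2: f = 0.02825
Case 3: f = 0.0181
Ranking (highest first): 2, 1, 3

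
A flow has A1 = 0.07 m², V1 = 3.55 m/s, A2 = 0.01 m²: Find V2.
Formula: V_2 = \frac{A_1 V_1}{A_2}
V2 = 0.07·3.55/0.01 = 24.85 m/s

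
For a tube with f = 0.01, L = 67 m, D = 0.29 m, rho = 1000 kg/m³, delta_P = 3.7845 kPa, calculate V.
Formula: \Delta P = f \frac{L}{D} \frac{\rho V^2}{2}
Substituting knowns: 3.7845 = 0.01·(67/0.29)·0.5·1000·V²/1000
Solving for V: V = √((3.7845·1000)/(0.01·(67/0.29)·0.5·1000)) = 1.81 m/s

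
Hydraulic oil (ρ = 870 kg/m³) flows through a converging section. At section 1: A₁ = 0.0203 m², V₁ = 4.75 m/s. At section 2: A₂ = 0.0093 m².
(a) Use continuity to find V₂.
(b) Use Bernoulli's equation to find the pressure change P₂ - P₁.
(a) Continuity: A₁V₁=A₂V₂ -> V₂=A₁V₁/A₂=0.0203*4.75/0.0093=10.37 m/s
(b) Bernoulli: P₂-P₁=0.5*rho*(V₁^2-V₂^2)/1000=0.5*870*(4.75^2-10.37^2)/1000=-36.96 kPa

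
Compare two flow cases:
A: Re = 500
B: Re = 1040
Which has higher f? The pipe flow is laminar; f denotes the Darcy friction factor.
f(A) = 0.128, f(B) = 0.06154. Answer: A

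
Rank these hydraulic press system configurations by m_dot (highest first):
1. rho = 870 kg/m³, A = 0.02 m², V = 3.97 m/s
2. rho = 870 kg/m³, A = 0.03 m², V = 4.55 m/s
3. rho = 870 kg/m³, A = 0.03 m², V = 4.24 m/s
Case 1: m_dot = 69.08 kg/s
Case 2: m_dot = 118.8 kg/s
Case 3: m_dot = 110.7 kg/s
Ranking (highest first): 2, 3, 1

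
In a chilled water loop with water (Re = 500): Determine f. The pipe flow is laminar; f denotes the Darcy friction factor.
Formula: f = \frac{64}{Re}
f = 64/500 = 0.128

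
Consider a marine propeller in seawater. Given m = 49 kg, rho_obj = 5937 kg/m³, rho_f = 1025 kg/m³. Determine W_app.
Formula: W_{app} = mg\left(1 - \frac{\rho_f}{\rho_{obj}}\right)
W_app = 49·9.81·(1 − 1025/5937) = 397.7 N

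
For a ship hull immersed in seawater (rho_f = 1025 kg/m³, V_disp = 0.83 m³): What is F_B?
Formula: F_B = \rho_f g V_{disp}
F_B = 1025·9.81·0.83 = 8346 N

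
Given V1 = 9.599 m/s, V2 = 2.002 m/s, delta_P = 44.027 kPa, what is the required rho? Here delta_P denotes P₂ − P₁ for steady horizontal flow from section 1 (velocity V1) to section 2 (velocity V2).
Formula: \Delta P = \frac{1}{2} \rho (V_1^2 - V_2^2)
Substituting knowns: 44.027 = 0.5·rho·(9.599² − 2.002²)/1000
Solving for rho: rho = 2·(44.027·1000)/(9.599² − 2.002²) = 999.1 kg/m³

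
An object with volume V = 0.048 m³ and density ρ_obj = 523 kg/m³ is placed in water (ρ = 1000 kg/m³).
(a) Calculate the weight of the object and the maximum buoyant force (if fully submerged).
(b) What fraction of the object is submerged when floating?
(a) W=rho_obj*g*V=523*9.81*0.048=246.3 N; F_B(max)=rho*g*V=1000*9.81*0.048=470.9 N
(b) Floating fraction=rho_obj/rho=523/1000=0.523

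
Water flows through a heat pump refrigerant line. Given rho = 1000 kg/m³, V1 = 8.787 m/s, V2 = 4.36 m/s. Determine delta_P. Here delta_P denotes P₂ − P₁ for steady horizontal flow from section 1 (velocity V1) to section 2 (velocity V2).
Formula: \Delta P = \frac{1}{2} \rho (V_1^2 - V_2^2)
delta_P = 0.5·1000·(8.787² − 4.36²)/1000 = 29.1 kPa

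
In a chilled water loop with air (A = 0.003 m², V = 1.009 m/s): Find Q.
Formula: Q = A V
Q = 0.003·1.009·1000 = 3.027 L/s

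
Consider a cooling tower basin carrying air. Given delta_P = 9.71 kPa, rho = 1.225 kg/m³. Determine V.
Formula: V = \sqrt{\frac{2 \Delta P}{\rho}}
V = √(2·(9.71·1000)/1.225) = 125.9 m/s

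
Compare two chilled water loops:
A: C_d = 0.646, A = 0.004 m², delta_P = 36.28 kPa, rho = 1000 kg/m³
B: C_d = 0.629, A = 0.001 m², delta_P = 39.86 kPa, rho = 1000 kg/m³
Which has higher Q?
Q(A) = 22.01 L/s, Q(B) = 5.616 L/s. Answer: A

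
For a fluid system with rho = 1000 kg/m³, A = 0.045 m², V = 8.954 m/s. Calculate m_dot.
Formula: \dot{m} = \rho A V
m_dot = 1000·0.045·8.954 = 402.9 kg/s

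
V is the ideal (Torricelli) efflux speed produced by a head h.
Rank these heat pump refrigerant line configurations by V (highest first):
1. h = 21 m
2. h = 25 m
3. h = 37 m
Case 1: V = 20.3 m/s
Case 2: V = 22.15 m/s
Case 3: V = 26.94 m/s
Ranking (highest first): 3, 2, 1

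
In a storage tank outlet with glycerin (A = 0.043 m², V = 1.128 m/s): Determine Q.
Formula: Q = A V
Q = 0.043·1.128·1000 = 48.5 L/s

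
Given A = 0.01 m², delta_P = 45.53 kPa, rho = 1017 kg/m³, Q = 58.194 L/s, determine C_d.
Formula: Q = C_d A \sqrt{\frac{2 \Delta P}{\rho}}
Substituting knowns: 58.194 = C_d·0.01·√(2·(45.53·1000)/1017)·1000
Solving for C_d: C_d = (58.194/1000)/(0.01·√(2·(45.53·1000)/1017)) = 0.615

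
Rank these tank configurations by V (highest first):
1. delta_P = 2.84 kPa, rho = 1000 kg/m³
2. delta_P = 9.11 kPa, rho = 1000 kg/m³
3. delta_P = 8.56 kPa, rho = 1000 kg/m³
Case 1: V = 2.383 m/s
Case 2: V = 4.268 m/s
Case 3: V = 4.138 m/s
Ranking (highest first): 2, 3, 1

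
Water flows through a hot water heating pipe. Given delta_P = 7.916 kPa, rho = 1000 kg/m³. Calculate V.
Formula: V = \sqrt{\frac{2 \Delta P}{\rho}}
V = √(2·(7.916·1000)/1000) = 3.979 m/s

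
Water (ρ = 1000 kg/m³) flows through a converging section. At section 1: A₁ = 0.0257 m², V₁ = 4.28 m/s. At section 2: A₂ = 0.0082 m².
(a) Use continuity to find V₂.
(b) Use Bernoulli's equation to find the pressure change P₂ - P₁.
(a) Continuity: A₁V₁=A₂V₂ -> V₂=A₁V₁/A₂=0.0257*4.28/0.0082=13.41 m/s
(b) Bernoulli: P₂-P₁=0.5*rho*(V₁^2-V₂^2)/1000=0.5*1000*(4.28^2-13.41^2)/1000=-80.75 kPa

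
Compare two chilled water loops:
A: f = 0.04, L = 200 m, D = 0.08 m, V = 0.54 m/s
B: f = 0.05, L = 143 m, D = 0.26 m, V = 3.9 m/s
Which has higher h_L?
h_L(A) = 1.486 m, h_L(B) = 21.32 m. Answer: B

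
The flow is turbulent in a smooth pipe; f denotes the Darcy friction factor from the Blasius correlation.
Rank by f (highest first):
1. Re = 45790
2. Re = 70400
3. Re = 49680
Case 1: f = 0.0216
Case 2: f = 0.0194
Case 3: f = 0.02117
Ranking (highest first): 1, 3, 2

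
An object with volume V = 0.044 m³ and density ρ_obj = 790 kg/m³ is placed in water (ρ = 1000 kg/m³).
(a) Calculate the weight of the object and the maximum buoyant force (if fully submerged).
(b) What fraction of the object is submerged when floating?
(a) W=rho_obj*g*V=790*9.81*0.044=341.0 N; F_B(max)=rho*g*V=1000*9.81*0.044=431.6 N
(b) Floating fraction=rho_obj/rho=790/1000=0.790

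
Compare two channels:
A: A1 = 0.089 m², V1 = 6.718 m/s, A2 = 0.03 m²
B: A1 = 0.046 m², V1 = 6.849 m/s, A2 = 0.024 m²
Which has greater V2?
V2(A) = 19.93 m/s, V2(B) = 13.13 m/s. Answer: A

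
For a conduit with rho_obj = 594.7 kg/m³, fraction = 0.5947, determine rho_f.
Formula: f_{sub} = \frac{\rho_{obj}}{\rho_f}
Substituting knowns: 0.5947 = 594.7/rho_f
Solving for rho_f: rho_f = 594.7/0.5947 = 1000 kg/m³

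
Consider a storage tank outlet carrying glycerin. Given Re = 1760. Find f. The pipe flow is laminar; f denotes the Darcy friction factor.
Formula: f = \frac{64}{Re}
f = 64/1760 = 0.03636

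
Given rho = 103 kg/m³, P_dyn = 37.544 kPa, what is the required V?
Formula: P_{dyn} = \frac{1}{2} \rho V^2
Substituting knowns: 37.544 = 0.5·103·V²/1000
Solving for V: V = √(2·(37.544·1000)/103) = 27 m/s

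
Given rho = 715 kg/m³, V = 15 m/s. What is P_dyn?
Formula: P_{dyn} = \frac{1}{2} \rho V^2
P_dyn = 0.5·715·15²/1000 = 80.44 kPa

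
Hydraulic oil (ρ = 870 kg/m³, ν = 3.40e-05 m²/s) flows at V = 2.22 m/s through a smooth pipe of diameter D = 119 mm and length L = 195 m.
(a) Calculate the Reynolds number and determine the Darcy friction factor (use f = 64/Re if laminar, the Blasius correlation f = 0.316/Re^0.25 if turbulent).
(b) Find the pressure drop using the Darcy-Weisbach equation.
(a) Re = V·D/ν = 2.22·0.119/3.40e-05 = 7770 → turbulent (Re > 4000); f = 0.316/Re^0.25 = 0.316/7770^0.25 = 0.033657
(b) Darcy-Weisbach: ΔP = f·(L/D)·½ρV²/1000 = 0.033657·(195/0.119)·½·870·2.22²/1000 = 118.2 kPa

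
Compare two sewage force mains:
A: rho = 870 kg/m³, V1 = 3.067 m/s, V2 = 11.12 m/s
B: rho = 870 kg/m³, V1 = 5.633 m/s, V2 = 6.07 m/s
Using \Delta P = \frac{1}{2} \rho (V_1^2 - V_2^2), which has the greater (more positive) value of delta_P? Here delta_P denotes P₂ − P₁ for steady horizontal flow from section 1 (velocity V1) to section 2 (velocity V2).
delta_P(A) = -49.7 kPa, delta_P(B) = -2.225 kPa. Answer: B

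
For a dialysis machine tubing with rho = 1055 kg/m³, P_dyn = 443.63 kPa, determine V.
Formula: P_{dyn} = \frac{1}{2} \rho V^2
Substituting knowns: 443.63 = 0.5·1055·V²/1000
Solving for V: V = √(2·(443.63·1000)/1055) = 29 m/s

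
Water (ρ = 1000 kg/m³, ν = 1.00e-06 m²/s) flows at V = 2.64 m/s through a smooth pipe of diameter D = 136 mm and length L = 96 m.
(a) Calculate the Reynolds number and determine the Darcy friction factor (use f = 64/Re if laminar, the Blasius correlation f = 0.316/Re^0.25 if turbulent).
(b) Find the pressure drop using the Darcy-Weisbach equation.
(a) Re = V·D/ν = 2.64·0.136/1.00e-06 = 359040 → turbulent (Re > 4000); f = 0.316/Re^0.25 = 0.316/359040^0.25 = 0.012909 (Blasius is strictly valid for Re ≲ 1e5; used here as the smooth-pipe estimate the problem specifies)
(b) Darcy-Weisbach: ΔP = f·(L/D)·½ρV²/1000 = 0.012909·(96/0.136)·½·1000·2.64²/1000 = 31.75 kPa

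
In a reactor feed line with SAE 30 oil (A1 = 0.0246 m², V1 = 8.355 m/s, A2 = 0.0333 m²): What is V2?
Formula: V_2 = \frac{A_1 V_1}{A_2}
V2 = 0.0246·8.355/0.0333 = 6.172 m/s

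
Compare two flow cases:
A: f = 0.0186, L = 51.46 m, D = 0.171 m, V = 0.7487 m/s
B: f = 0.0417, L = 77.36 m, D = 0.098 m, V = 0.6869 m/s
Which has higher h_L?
h_L(A) = 0.1599 m, h_L(B) = 0.7916 m. Answer: B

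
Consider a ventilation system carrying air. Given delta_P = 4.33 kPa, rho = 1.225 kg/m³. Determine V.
Formula: V = \sqrt{\frac{2 \Delta P}{\rho}}
V = √(2·(4.33·1000)/1.225) = 84.08 m/s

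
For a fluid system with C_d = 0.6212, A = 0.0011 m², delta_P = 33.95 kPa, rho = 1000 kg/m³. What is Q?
Formula: Q = C_d A \sqrt{\frac{2 \Delta P}{\rho}}
Q = 0.6212·0.0011·√(2·(33.95·1000)/1000)·1000 = 5.631 L/s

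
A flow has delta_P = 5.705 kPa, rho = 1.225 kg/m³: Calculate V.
Formula: V = \sqrt{\frac{2 \Delta P}{\rho}}
V = √(2·(5.705·1000)/1.225) = 96.51 m/s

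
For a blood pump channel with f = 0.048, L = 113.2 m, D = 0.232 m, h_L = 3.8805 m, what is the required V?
Formula: h_L = f \frac{L}{D} \frac{V^2}{2g}
Substituting knowns: 3.8805 = 0.048·(113.2/0.232)·V²/(2·9.81)
Solving for V: V = √(3.8805·2·9.81/(0.048·(113.2/0.232))) = 1.803 m/s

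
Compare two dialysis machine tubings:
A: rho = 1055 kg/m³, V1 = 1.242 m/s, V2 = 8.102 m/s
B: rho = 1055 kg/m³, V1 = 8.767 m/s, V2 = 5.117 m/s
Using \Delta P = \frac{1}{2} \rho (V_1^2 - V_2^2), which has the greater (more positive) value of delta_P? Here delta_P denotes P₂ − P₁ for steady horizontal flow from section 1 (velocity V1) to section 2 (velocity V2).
delta_P(A) = -33.81 kPa, delta_P(B) = 26.73 kPa. Answer: B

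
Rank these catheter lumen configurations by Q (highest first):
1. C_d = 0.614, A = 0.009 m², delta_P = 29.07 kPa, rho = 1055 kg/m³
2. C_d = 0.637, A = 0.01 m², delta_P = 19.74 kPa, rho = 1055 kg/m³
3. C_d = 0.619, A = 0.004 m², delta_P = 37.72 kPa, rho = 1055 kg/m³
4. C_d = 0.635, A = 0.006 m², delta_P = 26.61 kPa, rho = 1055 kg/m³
Case 1: Q = 41.02 L/s
Case 2: Q = 38.97 L/s
Case 3: Q = 20.94 L/s
Case 4: Q = 27.06 L/s
Ranking (highest first): 1, 2, 4, 3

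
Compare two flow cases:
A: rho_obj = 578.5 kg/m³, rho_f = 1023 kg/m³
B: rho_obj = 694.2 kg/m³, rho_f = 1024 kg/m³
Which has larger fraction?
fraction(A) = 0.5655, fraction(B) = 0.6779. Answer: B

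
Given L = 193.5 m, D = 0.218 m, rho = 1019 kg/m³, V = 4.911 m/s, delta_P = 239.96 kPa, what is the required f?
Formula: \Delta P = f \frac{L}{D} \frac{\rho V^2}{2}
Substituting knowns: 239.96 = f·(193.5/0.218)·0.5·1019·4.911²/1000
Solving for f: f = (239.96·1000)/((193.5/0.218)·0.5·1019·4.911²) = 0.022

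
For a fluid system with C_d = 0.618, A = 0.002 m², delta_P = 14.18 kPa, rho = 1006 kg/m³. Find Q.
Formula: Q = C_d A \sqrt{\frac{2 \Delta P}{\rho}}
Q = 0.618·0.002·√(2·(14.18·1000)/1006)·1000 = 6.563 L/s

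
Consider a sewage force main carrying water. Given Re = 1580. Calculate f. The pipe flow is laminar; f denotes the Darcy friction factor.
Formula: f = \frac{64}{Re}
f = 64/1580 = 0.04051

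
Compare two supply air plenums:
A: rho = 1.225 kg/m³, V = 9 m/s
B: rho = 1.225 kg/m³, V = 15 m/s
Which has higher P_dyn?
P_dyn(A) = 0.04961 kPa, P_dyn(B) = 0.1378 kPa. Answer: B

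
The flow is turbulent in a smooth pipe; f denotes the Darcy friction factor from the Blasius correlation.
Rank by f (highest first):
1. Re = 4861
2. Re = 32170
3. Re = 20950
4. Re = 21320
Case 1: f = 0.03784
Case 2: f = 0.0236
Case 3: f = 0.02627
Case 4: f = 0.02615
Ranking (highest first): 1, 3, 4, 2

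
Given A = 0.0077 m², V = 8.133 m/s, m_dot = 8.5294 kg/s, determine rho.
Formula: \dot{m} = \rho A V
Substituting knowns: 8.5294 = rho·0.0077·8.133
Solving for rho: rho = 8.5294/(0.0077·8.133) = 136.2 kg/m³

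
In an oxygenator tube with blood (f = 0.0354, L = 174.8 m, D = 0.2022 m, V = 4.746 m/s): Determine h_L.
Formula: h_L = f \frac{L}{D} \frac{V^2}{2g}
h_L = 0.0354·(174.8/0.2022)·4.746²/(2·9.81) = 35.13 m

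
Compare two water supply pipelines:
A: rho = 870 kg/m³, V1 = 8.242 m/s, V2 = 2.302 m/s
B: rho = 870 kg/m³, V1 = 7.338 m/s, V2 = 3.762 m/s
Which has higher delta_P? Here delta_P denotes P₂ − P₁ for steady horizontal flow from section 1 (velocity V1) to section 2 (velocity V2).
delta_P(A) = 27.24 kPa, delta_P(B) = 17.27 kPa. Answer: A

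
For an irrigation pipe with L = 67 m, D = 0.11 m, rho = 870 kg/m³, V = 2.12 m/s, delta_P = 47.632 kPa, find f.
Formula: \Delta P = f \frac{L}{D} \frac{\rho V^2}{2}
Substituting knowns: 47.632 = f·(67/0.11)·0.5·870·2.12²/1000
Solving for f: f = (47.632·1000)/((67/0.11)·0.5·870·2.12²) = 0.04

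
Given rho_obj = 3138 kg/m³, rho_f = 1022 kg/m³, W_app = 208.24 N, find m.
Formula: W_{app} = mg\left(1 - \frac{\rho_f}{\rho_{obj}}\right)
Substituting knowns: 208.24 = m·9.81·(1 − 1022/3138)
Solving for m: m = 208.24/(9.81·(1 − 1022/3138)) = 31.48 kg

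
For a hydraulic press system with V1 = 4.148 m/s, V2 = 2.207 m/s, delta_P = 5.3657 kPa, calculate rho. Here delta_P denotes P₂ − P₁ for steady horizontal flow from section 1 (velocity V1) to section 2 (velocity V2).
Formula: \Delta P = \frac{1}{2} \rho (V_1^2 - V_2^2)
Substituting knowns: 5.3657 = 0.5·rho·(4.148² − 2.207²)/1000
Solving for rho: rho = 2·(5.3657·1000)/(4.148² − 2.207²) = 870 kg/m³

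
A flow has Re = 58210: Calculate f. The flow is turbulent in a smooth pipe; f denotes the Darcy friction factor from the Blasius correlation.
Formula: f = \frac{0.316}{Re^{0.25}}
f = 0.316/58210^0.25 = 0.02034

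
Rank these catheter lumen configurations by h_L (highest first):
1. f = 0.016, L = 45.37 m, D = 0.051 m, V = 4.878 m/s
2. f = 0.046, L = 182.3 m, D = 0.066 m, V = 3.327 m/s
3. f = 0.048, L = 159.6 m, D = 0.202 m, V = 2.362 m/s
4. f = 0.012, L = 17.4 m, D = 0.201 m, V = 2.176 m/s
Case 1: h_L = 17.26 m
Case 2: h_L = 71.68 m
Case 3: h_L = 10.78 m
Case 4: h_L = 0.2507 m
Ranking (highest first): 2, 1, 3, 4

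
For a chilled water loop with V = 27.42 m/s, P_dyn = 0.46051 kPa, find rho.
Formula: P_{dyn} = \frac{1}{2} \rho V^2
Substituting knowns: 0.46051 = 0.5·rho·27.42²/1000
Solving for rho: rho = 2·(0.46051·1000)/27.42² = 1.225 kg/m³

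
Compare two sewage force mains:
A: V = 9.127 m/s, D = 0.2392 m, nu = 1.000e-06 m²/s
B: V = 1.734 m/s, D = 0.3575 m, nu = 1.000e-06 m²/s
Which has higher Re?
Re(A) = 2.183e+06, Re(B) = 619905. Answer: A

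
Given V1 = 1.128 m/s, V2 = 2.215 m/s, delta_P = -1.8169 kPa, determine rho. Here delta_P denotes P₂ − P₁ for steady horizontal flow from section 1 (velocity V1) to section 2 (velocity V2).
Formula: \Delta P = \frac{1}{2} \rho (V_1^2 - V_2^2)
Substituting knowns: -1.8169 = 0.5·rho·(1.128² − 2.215²)/1000
Solving for rho: rho = 2·(-1.8169·1000)/(1.128² − 2.215²) = 1000 kg/m³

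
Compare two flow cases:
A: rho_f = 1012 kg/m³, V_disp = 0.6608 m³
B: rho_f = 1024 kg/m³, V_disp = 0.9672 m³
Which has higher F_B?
F_B(A) = 6560 N, F_B(B) = 9716 N. Answer: B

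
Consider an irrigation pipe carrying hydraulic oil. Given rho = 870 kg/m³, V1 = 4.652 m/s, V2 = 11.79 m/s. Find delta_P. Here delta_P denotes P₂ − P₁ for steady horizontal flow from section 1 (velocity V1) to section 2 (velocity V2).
Formula: \Delta P = \frac{1}{2} \rho (V_1^2 - V_2^2)
delta_P = 0.5·870·(4.652² − 11.79²)/1000 = -51.05 kPa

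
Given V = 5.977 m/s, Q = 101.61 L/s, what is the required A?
Formula: Q = A V
Substituting knowns: 101.61 = A·5.977·1000
Solving for A: A = (101.61/1000)/5.977 = 0.017 m²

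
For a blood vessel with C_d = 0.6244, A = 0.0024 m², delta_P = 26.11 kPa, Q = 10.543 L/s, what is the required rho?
Formula: Q = C_d A \sqrt{\frac{2 \Delta P}{\rho}}
Substituting knowns: 10.543 = 0.6244·0.0024·√(2·(26.11·1000)/rho)·1000
Solving for rho: rho = 2·(26.11·1000)/((10.543/1000)/(0.6244·0.0024))² = 1055 kg/m³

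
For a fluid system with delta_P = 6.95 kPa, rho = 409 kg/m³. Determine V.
Formula: V = \sqrt{\frac{2 \Delta P}{\rho}}
V = √(2·(6.95·1000)/409) = 5.83 m/s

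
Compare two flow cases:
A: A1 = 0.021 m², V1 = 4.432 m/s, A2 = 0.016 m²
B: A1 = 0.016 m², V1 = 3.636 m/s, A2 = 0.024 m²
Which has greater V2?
V2(A) = 5.817 m/s, V2(B) = 2.424 m/s. Answer: A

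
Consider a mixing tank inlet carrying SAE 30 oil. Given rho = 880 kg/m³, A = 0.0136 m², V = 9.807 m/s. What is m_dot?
Formula: \dot{m} = \rho A V
m_dot = 880·0.0136·9.807 = 117.4 kg/s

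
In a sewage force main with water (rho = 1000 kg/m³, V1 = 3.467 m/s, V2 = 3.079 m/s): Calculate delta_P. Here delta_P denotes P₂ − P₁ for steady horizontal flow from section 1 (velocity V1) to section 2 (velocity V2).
Formula: \Delta P = \frac{1}{2} \rho (V_1^2 - V_2^2)
delta_P = 0.5·1000·(3.467² − 3.079²)/1000 = 1.27 kPa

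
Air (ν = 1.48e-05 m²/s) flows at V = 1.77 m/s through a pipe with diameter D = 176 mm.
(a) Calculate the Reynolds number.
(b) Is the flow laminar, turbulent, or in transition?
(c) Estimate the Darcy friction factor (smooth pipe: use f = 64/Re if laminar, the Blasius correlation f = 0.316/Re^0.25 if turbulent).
(a) Re = V·D/ν = 1.77·0.176/1.48e-05 = 21049
(b) Flow regime: turbulent (Re > 4000)
(c) Friction factor: f = 0.316/Re^0.25 = 0.316/21049^0.25 = 0.02623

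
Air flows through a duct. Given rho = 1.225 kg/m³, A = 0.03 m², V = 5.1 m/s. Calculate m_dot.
Formula: \dot{m} = \rho A V
m_dot = 1.225·0.03·5.1 = 0.1874 kg/s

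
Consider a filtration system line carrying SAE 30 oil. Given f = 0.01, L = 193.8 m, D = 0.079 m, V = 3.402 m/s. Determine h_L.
Formula: h_L = f \frac{L}{D} \frac{V^2}{2g}
h_L = 0.01·(193.8/0.079)·3.402²/(2·9.81) = 14.47 m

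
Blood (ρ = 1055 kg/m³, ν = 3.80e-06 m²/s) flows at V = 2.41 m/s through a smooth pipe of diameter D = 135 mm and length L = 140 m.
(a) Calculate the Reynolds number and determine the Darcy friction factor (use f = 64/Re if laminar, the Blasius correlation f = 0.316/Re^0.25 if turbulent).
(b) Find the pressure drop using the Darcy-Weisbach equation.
(a) Re = V·D/ν = 2.41·0.135/3.80e-06 = 85618 → turbulent (Re > 4000); f = 0.316/Re^0.25 = 0.316/85618^0.25 = 0.018473
(b) Darcy-Weisbach: ΔP = f·(L/D)·½ρV²/1000 = 0.018473·(140/0.135)·½·1055·2.41²/1000 = 58.69 kPa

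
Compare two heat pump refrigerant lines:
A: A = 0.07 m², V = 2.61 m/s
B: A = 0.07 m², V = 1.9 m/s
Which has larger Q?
Q(A) = 182.7 L/s, Q(B) = 133 L/s. Answer: A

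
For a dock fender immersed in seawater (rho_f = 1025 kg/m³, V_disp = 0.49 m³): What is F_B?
Formula: F_B = \rho_f g V_{disp}
F_B = 1025·9.81·0.49 = 4927 N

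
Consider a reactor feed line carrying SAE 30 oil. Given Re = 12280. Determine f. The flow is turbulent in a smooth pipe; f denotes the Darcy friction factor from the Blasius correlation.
Formula: f = \frac{0.316}{Re^{0.25}}
f = 0.316/12280^0.25 = 0.03002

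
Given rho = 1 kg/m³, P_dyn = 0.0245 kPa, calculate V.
Formula: P_{dyn} = \frac{1}{2} \rho V^2
Substituting knowns: 0.0245 = 0.5·1·V²/1000
Solving for V: V = √(2·(0.0245·1000)/1) = 7 m/s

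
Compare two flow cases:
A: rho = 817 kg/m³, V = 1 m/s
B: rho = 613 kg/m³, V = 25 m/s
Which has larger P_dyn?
P_dyn(A) = 0.4085 kPa, P_dyn(B) = 191.6 kPa. Answer: B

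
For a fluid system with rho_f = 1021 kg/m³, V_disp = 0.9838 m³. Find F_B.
Formula: F_B = \rho_f g V_{disp}
F_B = 1021·9.81·0.9838 = 9854 N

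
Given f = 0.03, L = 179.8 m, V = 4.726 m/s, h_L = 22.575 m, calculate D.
Formula: h_L = f \frac{L}{D} \frac{V^2}{2g}
Substituting knowns: 22.575 = 0.03·(179.8/D)·4.726²/(2·9.81)
Solving for D: D = 0.03·179.8·4.726²/(2·9.81·22.575) = 0.272 m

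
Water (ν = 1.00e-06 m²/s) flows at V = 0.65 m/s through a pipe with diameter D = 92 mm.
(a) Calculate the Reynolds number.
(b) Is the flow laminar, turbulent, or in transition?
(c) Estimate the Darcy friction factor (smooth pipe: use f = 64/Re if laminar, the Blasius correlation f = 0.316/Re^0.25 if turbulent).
(a) Re = V·D/ν = 0.65·0.092/1.00e-06 = 59800
(b) Flow regime: turbulent (Re > 4000)
(c) Friction factor: f = 0.316/Re^0.25 = 0.316/59800^0.25 = 0.02021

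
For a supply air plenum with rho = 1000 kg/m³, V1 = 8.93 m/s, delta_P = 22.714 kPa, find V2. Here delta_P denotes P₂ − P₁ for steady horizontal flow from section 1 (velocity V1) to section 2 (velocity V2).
Formula: \Delta P = \frac{1}{2} \rho (V_1^2 - V_2^2)
Substituting knowns: 22.714 = 0.5·1000·(8.93² − V2²)/1000
Solving for V2: V2 = √(8.93² − 2·(22.714·1000)/1000) = 5.858 m/s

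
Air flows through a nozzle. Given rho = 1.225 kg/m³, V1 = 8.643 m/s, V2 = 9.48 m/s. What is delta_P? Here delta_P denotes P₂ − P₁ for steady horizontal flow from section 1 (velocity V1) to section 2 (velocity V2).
Formula: \Delta P = \frac{1}{2} \rho (V_1^2 - V_2^2)
delta_P = 0.5·1.225·(8.643² − 9.48²)/1000 = -0.009291 kPa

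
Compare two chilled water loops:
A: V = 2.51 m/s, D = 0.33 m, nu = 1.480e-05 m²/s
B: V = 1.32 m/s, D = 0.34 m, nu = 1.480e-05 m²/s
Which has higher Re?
Re(A) = 55966, Re(B) = 30324. Answer: A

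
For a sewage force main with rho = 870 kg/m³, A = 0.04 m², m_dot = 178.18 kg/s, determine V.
Formula: \dot{m} = \rho A V
Substituting knowns: 178.18 = 870·0.04·V
Solving for V: V = 178.18/(870·0.04) = 5.12 m/s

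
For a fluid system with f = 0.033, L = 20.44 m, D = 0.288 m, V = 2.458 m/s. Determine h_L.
Formula: h_L = f \frac{L}{D} \frac{V^2}{2g}
h_L = 0.033·(20.44/0.288)·2.458²/(2·9.81) = 0.7212 m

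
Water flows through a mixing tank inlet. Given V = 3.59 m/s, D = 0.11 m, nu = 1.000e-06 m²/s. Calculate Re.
Formula: Re = \frac{V D}{\nu}
Re = 3.59·0.11/1.000e-06 = 394900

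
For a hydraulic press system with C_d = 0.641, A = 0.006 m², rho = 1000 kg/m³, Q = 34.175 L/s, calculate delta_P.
Formula: Q = C_d A \sqrt{\frac{2 \Delta P}{\rho}}
Substituting knowns: 34.175 = 0.641·0.006·√(2·(delta_P·1000)/1000)·1000
Solving for delta_P: delta_P = ((34.175/1000)/(0.641·0.006))²·1000/2/1000 = 39.48 kPa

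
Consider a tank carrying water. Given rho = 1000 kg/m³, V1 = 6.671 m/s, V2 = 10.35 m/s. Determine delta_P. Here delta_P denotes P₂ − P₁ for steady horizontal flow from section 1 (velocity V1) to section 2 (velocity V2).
Formula: \Delta P = \frac{1}{2} \rho (V_1^2 - V_2^2)
delta_P = 0.5·1000·(6.671² − 10.35²)/1000 = -31.31 kPa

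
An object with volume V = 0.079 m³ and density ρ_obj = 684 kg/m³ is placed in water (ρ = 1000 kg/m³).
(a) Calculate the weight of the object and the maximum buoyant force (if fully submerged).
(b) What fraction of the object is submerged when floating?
(a) W=rho_obj*g*V=684*9.81*0.079=530.1 N; F_B(max)=rho*g*V=1000*9.81*0.079=775.0 N
(b) Floating fraction=rho_obj/rho=684/1000=0.684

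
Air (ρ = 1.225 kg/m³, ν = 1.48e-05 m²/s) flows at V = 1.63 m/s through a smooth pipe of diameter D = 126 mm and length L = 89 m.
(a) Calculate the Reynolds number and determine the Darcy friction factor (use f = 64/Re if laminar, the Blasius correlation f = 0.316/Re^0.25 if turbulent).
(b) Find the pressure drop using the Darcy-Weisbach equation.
(a) Re = V·D/ν = 1.63·0.126/1.48e-05 = 13877 → turbulent (Re > 4000); f = 0.316/Re^0.25 = 0.316/13877^0.25 = 0.029115
(b) Darcy-Weisbach: ΔP = f·(L/D)·½ρV²/1000 = 0.029115·(89/0.126)·½·1.225·1.63²/1000 = 0.03347 kPa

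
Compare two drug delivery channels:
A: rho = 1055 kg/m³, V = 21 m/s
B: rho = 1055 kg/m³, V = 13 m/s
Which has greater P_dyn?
P_dyn(A) = 232.6 kPa, P_dyn(B) = 89.15 kPa. Answer: A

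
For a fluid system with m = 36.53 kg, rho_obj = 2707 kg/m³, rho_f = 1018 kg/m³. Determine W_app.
Formula: W_{app} = mg\left(1 - \frac{\rho_f}{\rho_{obj}}\right)
W_app = 36.53·9.81·(1 − 1018/2707) = 223.6 N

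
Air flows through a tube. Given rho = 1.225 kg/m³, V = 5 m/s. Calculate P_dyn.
Formula: P_{dyn} = \frac{1}{2} \rho V^2
P_dyn = 0.5·1.225·5²/1000 = 0.01531 kPa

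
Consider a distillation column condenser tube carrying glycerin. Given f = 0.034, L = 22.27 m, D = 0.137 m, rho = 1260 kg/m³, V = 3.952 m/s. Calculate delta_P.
Formula: \Delta P = f \frac{L}{D} \frac{\rho V^2}{2}
delta_P = 0.034·(22.27/0.137)·0.5·1260·3.952²/1000 = 54.38 kPa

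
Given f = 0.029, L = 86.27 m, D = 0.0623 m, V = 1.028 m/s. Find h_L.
Formula: h_L = f \frac{L}{D} \frac{V^2}{2g}
h_L = 0.029·(86.27/0.0623)·1.028²/(2·9.81) = 2.163 m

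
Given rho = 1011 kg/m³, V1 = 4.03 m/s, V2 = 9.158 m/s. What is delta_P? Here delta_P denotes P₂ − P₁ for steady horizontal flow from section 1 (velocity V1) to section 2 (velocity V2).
Formula: \Delta P = \frac{1}{2} \rho (V_1^2 - V_2^2)
delta_P = 0.5·1011·(4.03² − 9.158²)/1000 = -34.19 kPa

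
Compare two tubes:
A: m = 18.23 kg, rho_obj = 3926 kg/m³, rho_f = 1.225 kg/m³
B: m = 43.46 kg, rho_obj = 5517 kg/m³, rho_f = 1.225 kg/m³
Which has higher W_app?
W_app(A) = 178.8 N, W_app(B) = 426.2 N. Answer: B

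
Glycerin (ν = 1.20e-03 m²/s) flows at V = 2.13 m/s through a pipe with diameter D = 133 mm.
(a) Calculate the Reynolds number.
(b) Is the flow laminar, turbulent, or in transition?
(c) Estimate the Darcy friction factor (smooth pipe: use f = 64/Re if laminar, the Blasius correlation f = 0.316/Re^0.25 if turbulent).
(a) Re = V·D/ν = 2.13·0.133/1.20e-03 = 236.08
(b) Flow regime: laminar (Re < 2300)
(c) Friction factor: f = 64/Re = 64/236.08 = 0.2711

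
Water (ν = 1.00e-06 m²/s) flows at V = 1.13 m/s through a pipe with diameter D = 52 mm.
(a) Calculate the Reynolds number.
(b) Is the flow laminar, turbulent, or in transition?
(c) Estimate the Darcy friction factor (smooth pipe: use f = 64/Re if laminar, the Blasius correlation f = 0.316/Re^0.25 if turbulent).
(a) Re = V·D/ν = 1.13·0.052/1.00e-06 = 58760
(b) Flow regime: turbulent (Re > 4000)
(c) Friction factor: f = 0.316/Re^0.25 = 0.316/58760^0.25 = 0.0203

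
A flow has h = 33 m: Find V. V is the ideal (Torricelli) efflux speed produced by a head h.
Formula: V = \sqrt{2 g h}
V = √(2·9.81·33) = 25.45 m/s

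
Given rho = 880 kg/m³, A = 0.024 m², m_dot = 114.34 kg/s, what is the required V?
Formula: \dot{m} = \rho A V
Substituting knowns: 114.34 = 880·0.024·V
Solving for V: V = 114.34/(880·0.024) = 5.414 m/s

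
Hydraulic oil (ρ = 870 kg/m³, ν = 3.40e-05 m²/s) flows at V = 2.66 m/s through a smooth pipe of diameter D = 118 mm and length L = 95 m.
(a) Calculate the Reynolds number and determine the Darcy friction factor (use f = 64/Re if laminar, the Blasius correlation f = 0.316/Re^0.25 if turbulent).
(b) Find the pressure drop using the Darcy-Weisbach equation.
(a) Re = V·D/ν = 2.66·0.118/3.40e-05 = 9231.8 → turbulent (Re > 4000); f = 0.316/Re^0.25 = 0.316/9231.8^0.25 = 0.032238
(b) Darcy-Weisbach: ΔP = f·(L/D)·½ρV²/1000 = 0.032238·(95/0.118)·½·870·2.66²/1000 = 79.88 kPa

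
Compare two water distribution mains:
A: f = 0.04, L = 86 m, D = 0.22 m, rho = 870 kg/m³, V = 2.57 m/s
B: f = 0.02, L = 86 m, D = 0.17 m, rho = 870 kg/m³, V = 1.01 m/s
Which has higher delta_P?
delta_P(A) = 44.93 kPa, delta_P(B) = 4.49 kPa. Answer: A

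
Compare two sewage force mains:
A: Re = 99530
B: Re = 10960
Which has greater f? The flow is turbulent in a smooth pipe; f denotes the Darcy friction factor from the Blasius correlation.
f(A) = 0.01779, f(B) = 0.03088. Answer: B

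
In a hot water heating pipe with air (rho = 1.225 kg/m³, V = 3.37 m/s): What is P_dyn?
Formula: P_{dyn} = \frac{1}{2} \rho V^2
P_dyn = 0.5·1.225·3.37²/1000 = 0.006956 kPa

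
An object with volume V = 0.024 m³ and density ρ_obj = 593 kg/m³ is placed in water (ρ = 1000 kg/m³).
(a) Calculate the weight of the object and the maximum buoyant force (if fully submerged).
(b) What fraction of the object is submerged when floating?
(a) W=rho_obj*g*V=593*9.81*0.024=139.6 N; F_B(max)=rho*g*V=1000*9.81*0.024=235.4 N
(b) Floating fraction=rho_obj/rho=593/1000=0.593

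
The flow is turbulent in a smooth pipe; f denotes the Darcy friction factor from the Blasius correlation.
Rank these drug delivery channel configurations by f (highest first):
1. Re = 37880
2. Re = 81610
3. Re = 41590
Case 1: f = 0.02265
Case 2: f = 0.0187
Case 3: f = 0.02213
Ranking (highest first): 1, 3, 2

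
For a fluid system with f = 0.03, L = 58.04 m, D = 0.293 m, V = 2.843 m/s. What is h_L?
Formula: h_L = f \frac{L}{D} \frac{V^2}{2g}
h_L = 0.03·(58.04/0.293)·2.843²/(2·9.81) = 2.448 m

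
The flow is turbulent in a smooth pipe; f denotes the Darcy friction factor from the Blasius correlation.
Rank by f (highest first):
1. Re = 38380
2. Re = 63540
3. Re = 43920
Case 1: f = 0.02258
Case 2: f = 0.0199
Case 3: f = 0.02183
Ranking (highest first): 1, 3, 2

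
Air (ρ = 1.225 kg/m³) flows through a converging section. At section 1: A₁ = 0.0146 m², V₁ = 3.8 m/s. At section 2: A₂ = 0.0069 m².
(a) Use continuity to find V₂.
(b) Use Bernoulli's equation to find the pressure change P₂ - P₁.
(a) Continuity: A₁V₁=A₂V₂ -> V₂=A₁V₁/A₂=0.0146*3.8/0.0069=8.04 m/s
(b) Bernoulli: P₂-P₁=0.5*rho*(V₁^2-V₂^2)/1000=0.5*1.225*(3.8^2-8.04^2)/1000=-0.03075 kPa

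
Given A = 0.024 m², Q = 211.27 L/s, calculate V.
Formula: Q = A V
Substituting knowns: 211.27 = 0.024·V·1000
Solving for V: V = (211.27/1000)/0.024 = 8.803 m/s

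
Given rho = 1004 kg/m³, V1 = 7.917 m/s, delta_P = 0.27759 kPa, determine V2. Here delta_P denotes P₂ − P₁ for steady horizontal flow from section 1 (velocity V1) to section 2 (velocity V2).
Formula: \Delta P = \frac{1}{2} \rho (V_1^2 - V_2^2)
Substituting knowns: 0.27759 = 0.5·1004·(7.917² − V2²)/1000
Solving for V2: V2 = √(7.917² − 2·(0.27759·1000)/1004) = 7.882 m/s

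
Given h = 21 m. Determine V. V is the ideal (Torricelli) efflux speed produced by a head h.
Formula: V = \sqrt{2 g h}
V = √(2·9.81·21) = 20.3 m/s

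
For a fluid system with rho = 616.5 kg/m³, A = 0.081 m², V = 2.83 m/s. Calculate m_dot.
Formula: \dot{m} = \rho A V
m_dot = 616.5·0.081·2.83 = 141.3 kg/s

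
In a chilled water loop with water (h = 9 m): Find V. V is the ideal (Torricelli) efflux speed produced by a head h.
Formula: V = \sqrt{2 g h}
V = √(2·9.81·9) = 13.29 m/s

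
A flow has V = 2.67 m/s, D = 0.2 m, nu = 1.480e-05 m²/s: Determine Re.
Formula: Re = \frac{V D}{\nu}
Re = 2.67·0.2/1.480e-05 = 36081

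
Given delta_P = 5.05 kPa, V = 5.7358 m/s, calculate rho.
Formula: V = \sqrt{\frac{2 \Delta P}{\rho}}
Substituting knowns: 5.7358 = √(2·(5.05·1000)/rho)
Solving for rho: rho = 2·(5.05·1000)/5.7358² = 307 kg/m³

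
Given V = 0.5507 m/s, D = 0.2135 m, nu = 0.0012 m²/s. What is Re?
Formula: Re = \frac{V D}{\nu}
Re = 0.5507·0.2135/0.0012 = 97.98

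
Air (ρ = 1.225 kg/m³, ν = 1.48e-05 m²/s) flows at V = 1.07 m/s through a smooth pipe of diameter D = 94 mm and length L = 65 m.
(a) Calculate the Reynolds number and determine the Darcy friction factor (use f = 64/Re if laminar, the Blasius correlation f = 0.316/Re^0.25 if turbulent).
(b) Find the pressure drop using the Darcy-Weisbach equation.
(a) Re = V·D/ν = 1.07·0.094/1.48e-05 = 6795.9 → turbulent (Re > 4000); f = 0.316/Re^0.25 = 0.316/6795.9^0.25 = 0.034804
(b) Darcy-Weisbach: ΔP = f·(L/D)·½ρV²/1000 = 0.034804·(65/0.094)·½·1.225·1.07²/1000 = 0.01688 kPa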